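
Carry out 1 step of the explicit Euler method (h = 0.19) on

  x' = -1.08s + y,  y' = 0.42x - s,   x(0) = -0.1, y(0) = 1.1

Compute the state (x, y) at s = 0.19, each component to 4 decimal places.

0.1090, 1.0920

Euler on (x,y): x_{n+1} = x_n + h·x', y_{n+1} = y_n + h·y'.
0.000000: (-0.100000, 1.100000); f=(1.100000, -0.042000) → (0.109000, 1.092020)
(x(0.19), y(0.19)) ≈ (0.1090, 1.0920)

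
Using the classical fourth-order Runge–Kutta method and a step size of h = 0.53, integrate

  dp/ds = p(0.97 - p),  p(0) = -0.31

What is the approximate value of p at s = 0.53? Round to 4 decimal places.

-0.6589

RK4: k1 = f(s_n, p_n); k2 = f(s_n + h/2, p_n + (h/2)·k1); k3 = f(s_n + h/2, p_n + (h/2)·k2); k4 = f(s_n + h, p_n + h·k3); p_{n+1} = p_n + (h/6)·(k1 + 2k2 + 2k3 + k4).
s=0.000000, p=-0.310000:
  k1 = f(0.000000, -0.310000) = -0.396800
  k2 = f(0.265000, -0.415152) = -0.575049
  k3 = f(0.265000, -0.462388) = -0.662319
  k4 = f(0.530000, -0.661029) = -1.078157
  p ← -0.310000 + (0.53/6)·(k1 + 2k2 + 2k3 + k4) = -0.658889
p(0.53) ≈ -0.6589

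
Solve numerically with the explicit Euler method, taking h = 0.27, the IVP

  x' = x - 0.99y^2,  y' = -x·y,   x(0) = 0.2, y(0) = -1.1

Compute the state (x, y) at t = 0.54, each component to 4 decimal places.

-0.3776, -1.0601

Euler on (x,y): x_{n+1} = x_n + h·x', y_{n+1} = y_n + h·y'.
0.000000: (0.200000, -1.100000); f=(-0.997900, 0.220000) → (-0.069433, -1.040600)
0.270000: (-0.069433, -1.040600); f=(-1.141453, -0.072252) → (-0.377625, -1.060108)
(x(0.54), y(0.54)) ≈ (-0.3776, -1.0601)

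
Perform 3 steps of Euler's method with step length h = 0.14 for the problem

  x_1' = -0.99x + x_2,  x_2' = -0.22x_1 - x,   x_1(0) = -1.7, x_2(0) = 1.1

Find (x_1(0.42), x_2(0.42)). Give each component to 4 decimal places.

-1.2776, 1.1844

Euler on (x_1,x_2): x_1_{n+1} = x_1_n + h·x_1', x_2_{n+1} = x_2_n + h·x_2'.
0.000000: (-1.700000, 1.100000); f=(1.100000, 0.374000) → (-1.546000, 1.152360)
0.140000: (-1.546000, 1.152360); f=(1.013760, 0.200120) → (-1.404074, 1.180377)
0.280000: (-1.404074, 1.180377); f=(0.903177, 0.028896) → (-1.277629, 1.184422)
(x_1(0.42), x_2(0.42)) ≈ (-1.2776, 1.1844)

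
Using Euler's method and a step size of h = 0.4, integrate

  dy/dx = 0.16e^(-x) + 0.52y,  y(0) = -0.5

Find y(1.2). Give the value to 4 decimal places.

-0.7074

Euler: y_{n+1} = y_n + h·f(x_n, y_n).
x=0.000000, y=-0.500000: f=-0.100000 → y ← -0.500000 + 0.4·(-0.100000) = -0.540000
x=0.400000, y=-0.540000: f=-0.173549 → y ← -0.540000 + 0.4·(-0.173549) = -0.609420
x=0.800000, y=-0.609420: f=-0.245006 → y ← -0.609420 + 0.4·(-0.245006) = -0.707422
y(1.2) ≈ -0.7074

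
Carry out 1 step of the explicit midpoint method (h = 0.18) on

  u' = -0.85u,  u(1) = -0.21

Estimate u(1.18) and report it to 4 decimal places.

-0.1803

Midpoint: k1 = f(t_n, u_n); k2 = f(t_n + h/2, u_n + (h/2)·k1); u_{n+1} = u_n + h·k2.
t=1.000000, u=-0.210000:
  k1 = f(1.000000, -0.210000) = 0.178500
  k2 = f(1.090000, -0.193935) = 0.164845
  u ← -0.210000 + 0.18·0.164845 = -0.180328
u(1.18) ≈ -0.1803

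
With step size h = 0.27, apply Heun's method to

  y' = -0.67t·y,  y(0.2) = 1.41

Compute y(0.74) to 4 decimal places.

Heun: k1 = f(t_n, y_n); k2 = f(t_n + h, y_n + h·k1); y_{n+1} = y_n + (h/2)·(k1 + k2).
t=0.200000, y=1.410000:
  k1 = f(0.200000, 1.410000) = -0.188940
  k2 = f(0.470000, 1.358986) = -0.427945
  y ← 1.410000 + (0.27/2)·(-0.188940 + (-0.427945)) = 1.326721
t=0.470000, y=1.326721:
  k1 = f(0.470000, 1.326721) = -0.417784
  k2 = f(0.740000, 1.213919) = -0.601861
  y ← 1.326721 + (0.27/2)·(-0.417784 + (-0.601861)) = 1.189068
y(0.74) ≈ 1.1891

1.1891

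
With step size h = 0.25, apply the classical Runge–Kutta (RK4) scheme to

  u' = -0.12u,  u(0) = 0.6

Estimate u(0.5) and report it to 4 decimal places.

0.5651

RK4: k1 = f(t_n, u_n); k2 = f(t_n + h/2, u_n + (h/2)·k1); k3 = f(t_n + h/2, u_n + (h/2)·k2); k4 = f(t_n + h, u_n + h·k3); u_{n+1} = u_n + (h/6)·(k1 + 2k2 + 2k3 + k4).
t=0.000000, u=0.600000:
  k1 = f(0.000000, 0.600000) = -0.072000
  k2 = f(0.125000, 0.591000) = -0.070920
  k3 = f(0.125000, 0.591135) = -0.070936
  k4 = f(0.250000, 0.582266) = -0.069872
  u ← 0.600000 + (0.25/6)·(k1 + 2k2 + 2k3 + k4) = 0.582267
t=0.250000, u=0.582267:
  k1 = f(0.250000, 0.582267) = -0.069872
  k2 = f(0.375000, 0.573533) = -0.068824
  k3 = f(0.375000, 0.573664) = -0.068840
  k4 = f(0.500000, 0.565057) = -0.067807
  u ← 0.582267 + (0.25/6)·(k1 + 2k2 + 2k3 + k4) = 0.565059
u(0.5) ≈ 0.5651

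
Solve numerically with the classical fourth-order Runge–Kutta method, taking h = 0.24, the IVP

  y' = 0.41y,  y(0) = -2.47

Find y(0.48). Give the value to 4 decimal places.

-3.0072

RK4: k1 = f(t_n, y_n); k2 = f(t_n + h/2, y_n + (h/2)·k1); k3 = f(t_n + h/2, y_n + (h/2)·k2); k4 = f(t_n + h, y_n + h·k3); y_{n+1} = y_n + (h/6)·(k1 + 2k2 + 2k3 + k4).
t=0.000000, y=-2.470000:
  k1 = f(0.000000, -2.470000) = -1.012700
  k2 = f(0.120000, -2.591524) = -1.062525
  k3 = f(0.120000, -2.597503) = -1.064976
  k4 = f(0.240000, -2.725594) = -1.117494
  y ← -2.470000 + (0.24/6)·(k1 + 2k2 + 2k3 + k4) = -2.725408
t=0.240000, y=-2.725408:
  k1 = f(0.240000, -2.725408) = -1.117417
  k2 = f(0.360000, -2.859498) = -1.172394
  k3 = f(0.360000, -2.866095) = -1.175099
  k4 = f(0.480000, -3.007432) = -1.233047
  y ← -2.725408 + (0.24/6)·(k1 + 2k2 + 2k3 + k4) = -3.007226
y(0.48) ≈ -3.0072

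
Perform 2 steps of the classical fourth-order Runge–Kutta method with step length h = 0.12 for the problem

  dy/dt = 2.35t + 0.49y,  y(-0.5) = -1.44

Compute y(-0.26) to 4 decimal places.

RK4: k1 = f(t_n, y_n); k2 = f(t_n + h/2, y_n + (h/2)·k1); k3 = f(t_n + h/2, y_n + (h/2)·k2); k4 = f(t_n + h, y_n + h·k3); y_{n+1} = y_n + (h/6)·(k1 + 2k2 + 2k3 + k4).
t=-0.500000, y=-1.440000:
  k1 = f(-0.500000, -1.440000) = -1.880600
  k2 = f(-0.440000, -1.552836) = -1.794890
  k3 = f(-0.440000, -1.547693) = -1.792370
  k4 = f(-0.380000, -1.655084) = -1.703991
  y ← -1.440000 + (0.12/6)·(k1 + 2k2 + 2k3 + k4) = -1.655182
t=-0.380000, y=-1.655182:
  k1 = f(-0.380000, -1.655182) = -1.704039
  k2 = f(-0.320000, -1.757425) = -1.613138
  k3 = f(-0.320000, -1.751970) = -1.610466
  k4 = f(-0.260000, -1.848438) = -1.516735
  y ← -1.655182 + (0.12/6)·(k1 + 2k2 + 2k3 + k4) = -1.848542
y(-0.26) ≈ -1.8485

-1.8485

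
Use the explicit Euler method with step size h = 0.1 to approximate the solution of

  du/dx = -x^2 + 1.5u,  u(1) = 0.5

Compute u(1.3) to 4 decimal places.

Euler: u_{n+1} = u_n + h·f(x_n, u_n).
x=1.000000, u=0.500000: f=-0.250000 → u ← 0.500000 + 0.1·(-0.250000) = 0.475000
x=1.100000, u=0.475000: f=-0.497500 → u ← 0.475000 + 0.1·(-0.497500) = 0.425250
x=1.200000, u=0.425250: f=-0.802125 → u ← 0.425250 + 0.1·(-0.802125) = 0.345037
u(1.3) ≈ 0.3450

0.3450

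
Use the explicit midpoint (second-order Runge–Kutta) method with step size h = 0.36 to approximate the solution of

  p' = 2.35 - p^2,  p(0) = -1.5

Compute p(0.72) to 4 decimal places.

Midpoint: k1 = f(s_n, p_n); k2 = f(s_n + h/2, p_n + (h/2)·k1); p_{n+1} = p_n + h·k2.
s=0.000000, p=-1.500000:
  k1 = f(0.000000, -1.500000) = 0.100000
  k2 = f(0.180000, -1.482000) = 0.153676
  p ← -1.500000 + 0.36·0.153676 = -1.444677
s=0.360000, p=-1.444677:
  k1 = f(0.360000, -1.444677) = 0.262909
  k2 = f(0.540000, -1.397353) = 0.397405
  p ← -1.444677 + 0.36·0.397405 = -1.301611
p(0.72) ≈ -1.3016

-1.3016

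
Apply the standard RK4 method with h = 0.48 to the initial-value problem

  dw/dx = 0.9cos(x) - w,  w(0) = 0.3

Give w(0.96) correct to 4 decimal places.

0.5690

RK4: k1 = f(x_n, w_n); k2 = f(x_n + h/2, w_n + (h/2)·k1); k3 = f(x_n + h/2, w_n + (h/2)·k2); k4 = f(x_n + h, w_n + h·k3); w_{n+1} = w_n + (h/6)·(k1 + 2k2 + 2k3 + k4).
x=0.000000, w=0.300000:
  k1 = f(0.000000, 0.300000) = 0.600000
  k2 = f(0.240000, 0.444000) = 0.430204
  k3 = f(0.240000, 0.403249) = 0.470955
  k4 = f(0.480000, 0.526058) = 0.272237
  w ← 0.300000 + (0.48/6)·(k1 + 2k2 + 2k3 + k4) = 0.513964
x=0.480000, w=0.513964:
  k1 = f(0.480000, 0.513964) = 0.284331
  k2 = f(0.720000, 0.582204) = 0.094421
  k3 = f(0.720000, 0.536626) = 0.140000
  k4 = f(0.960000, 0.581164) = -0.064996
  w ← 0.513964 + (0.48/6)·(k1 + 2k2 + 2k3 + k4) = 0.569019
w(0.96) ≈ 0.5690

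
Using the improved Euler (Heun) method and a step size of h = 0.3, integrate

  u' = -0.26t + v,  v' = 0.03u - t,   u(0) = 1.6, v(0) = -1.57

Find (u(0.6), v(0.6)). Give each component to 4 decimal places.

Heun on (u,v): k1 = f(t_n, state_n); k2 = f(t_n + h, state_n + h·k1); state_{n+1} = state_n + (h/2)·(k1 + k2).
0.000000: (1.600000, -1.570000)
  k1 = (-1.570000, 0.048000)
  predictor → (1.129000, -1.555600)
  k2 = (-1.633600, -0.266130)
  → (1.119460, -1.602720)
0.300000: (1.119460, -1.602720)
  k1 = (-1.680720, -0.266416)
  predictor → (0.615244, -1.682644)
  k2 = (-1.838644, -0.581543)
  → (0.591555, -1.729913)
(u(0.6), v(0.6)) ≈ (0.5916, -1.7299)

0.5916, -1.7299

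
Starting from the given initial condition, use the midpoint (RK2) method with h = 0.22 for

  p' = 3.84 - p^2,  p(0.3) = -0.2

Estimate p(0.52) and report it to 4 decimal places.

Midpoint: k1 = f(t_n, p_n); k2 = f(t_n + h/2, p_n + (h/2)·k1); p_{n+1} = p_n + h·k2.
t=0.300000, p=-0.200000:
  k1 = f(0.300000, -0.200000) = 3.800000
  k2 = f(0.410000, 0.218000) = 3.792476
  p ← -0.200000 + 0.22·3.792476 = 0.634345
p(0.52) ≈ 0.6343

0.6343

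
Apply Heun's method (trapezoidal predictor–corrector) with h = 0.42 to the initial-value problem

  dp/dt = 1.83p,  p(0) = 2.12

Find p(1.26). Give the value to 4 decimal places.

Heun: k1 = f(t_n, p_n); k2 = f(t_n + h, p_n + h·k1); p_{n+1} = p_n + (h/2)·(k1 + k2).
t=0.000000, p=2.120000:
  k1 = f(0.000000, 2.120000) = 3.879600
  k2 = f(0.420000, 3.749432) = 6.861461
  p ← 2.120000 + (0.42/2)·(3.879600 + 6.861461) = 4.375623
t=0.420000, p=4.375623:
  k1 = f(0.420000, 4.375623) = 8.007390
  k2 = f(0.840000, 7.738726) = 14.161869
  p ← 4.375623 + (0.42/2)·(8.007390 + 14.161869) = 9.031167
t=0.840000, p=9.031167:
  k1 = f(0.840000, 9.031167) = 16.527036
  k2 = f(1.260000, 15.972522) = 29.229715
  p ← 9.031167 + (0.42/2)·(16.527036 + 29.229715) = 18.640085
p(1.26) ≈ 18.6401

18.6401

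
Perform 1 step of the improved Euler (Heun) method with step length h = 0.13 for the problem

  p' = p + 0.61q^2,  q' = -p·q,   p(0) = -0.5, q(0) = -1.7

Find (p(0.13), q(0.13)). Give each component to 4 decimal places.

-0.3098, -1.7948

Heun on (p,q): k1 = f(x_n, state_n); k2 = f(x_n + h, state_n + h·k1); state_{n+1} = state_n + (h/2)·(k1 + k2).
0.000000: (-0.500000, -1.700000)
  k1 = (1.262900, -0.850000)
  predictor → (-0.335823, -1.810500)
  k2 = (1.663702, -0.608008)
  → (-0.309771, -1.794770)
(p(0.13), q(0.13)) ≈ (-0.3098, -1.7948)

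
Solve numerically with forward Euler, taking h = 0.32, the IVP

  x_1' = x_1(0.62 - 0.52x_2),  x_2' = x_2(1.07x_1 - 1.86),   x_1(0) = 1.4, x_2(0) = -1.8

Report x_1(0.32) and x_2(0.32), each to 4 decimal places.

Euler on (x_1,x_2): x_1_{n+1} = x_1_n + h·x_1', x_2_{n+1} = x_2_n + h·x_2'.
0.000000: (1.400000, -1.800000); f=(2.178400, 0.651600) → (2.097088, -1.591488)
(x_1(0.32), x_2(0.32)) ≈ (2.0971, -1.5915)

2.0971, -1.5915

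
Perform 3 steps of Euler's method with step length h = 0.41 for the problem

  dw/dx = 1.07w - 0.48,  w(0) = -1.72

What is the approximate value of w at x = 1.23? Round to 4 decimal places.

-6.0093

Euler: w_{n+1} = w_n + h·f(x_n, w_n).
x=0.000000, w=-1.720000: f=-2.320400 → w ← -1.720000 + 0.41·(-2.320400) = -2.671364
x=0.410000, w=-2.671364: f=-3.338359 → w ← -2.671364 + 0.41·(-3.338359) = -4.040091
x=0.820000, w=-4.040091: f=-4.802898 → w ← -4.040091 + 0.41·(-4.802898) = -6.009279
w(1.23) ≈ -6.0093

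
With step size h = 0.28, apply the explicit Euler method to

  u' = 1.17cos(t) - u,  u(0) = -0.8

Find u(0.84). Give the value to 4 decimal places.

Euler: u_{n+1} = u_n + h·f(t_n, u_n).
t=0.000000, u=-0.800000: f=1.970000 → u ← -0.800000 + 0.28·1.970000 = -0.248400
t=0.280000, u=-0.248400: f=1.372835 → u ← -0.248400 + 0.28·1.372835 = 0.135994
t=0.560000, u=0.135994: f=0.855295 → u ← 0.135994 + 0.28·0.855295 = 0.375476
u(0.84) ≈ 0.3755

0.3755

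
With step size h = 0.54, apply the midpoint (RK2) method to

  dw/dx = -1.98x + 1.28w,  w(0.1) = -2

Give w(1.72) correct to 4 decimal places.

-20.3120

Midpoint: k1 = f(x_n, w_n); k2 = f(x_n + h/2, w_n + (h/2)·k1); w_{n+1} = w_n + h·k2.
x=0.100000, w=-2.000000:
  k1 = f(0.100000, -2.000000) = -2.758000
  k2 = f(0.370000, -2.744660) = -4.245765
  w ← -2.000000 + 0.54·(-4.245765) = -4.292713
x=0.640000, w=-4.292713:
  k1 = f(0.640000, -4.292713) = -6.761873
  k2 = f(0.910000, -6.118419) = -9.633376
  w ← -4.292713 + 0.54·(-9.633376) = -9.494736
x=1.180000, w=-9.494736:
  k1 = f(1.180000, -9.494736) = -14.489662
  k2 = f(1.450000, -13.406945) = -20.031889
  w ← -9.494736 + 0.54·(-20.031889) = -20.311956
w(1.72) ≈ -20.3120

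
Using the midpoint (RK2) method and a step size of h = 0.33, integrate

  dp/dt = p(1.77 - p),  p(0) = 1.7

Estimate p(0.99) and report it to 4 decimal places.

1.7556

Midpoint: k1 = f(t_n, p_n); k2 = f(t_n + h/2, p_n + (h/2)·k1); p_{n+1} = p_n + h·k2.
t=0.000000, p=1.700000:
  k1 = f(0.000000, 1.700000) = 0.119000
  k2 = f(0.165000, 1.719635) = 0.086609
  p ← 1.700000 + 0.33·0.086609 = 1.728581
t=0.330000, p=1.728581:
  k1 = f(0.330000, 1.728581) = 0.071596
  k2 = f(0.495000, 1.740394) = 0.051525
  p ← 1.728581 + 0.33·0.051525 = 1.745584
t=0.660000, p=1.745584:
  k1 = f(0.660000, 1.745584) = 0.042619
  k2 = f(0.825000, 1.752617) = 0.030466
  p ← 1.745584 + 0.33·0.030466 = 1.755638
p(0.99) ≈ 1.7556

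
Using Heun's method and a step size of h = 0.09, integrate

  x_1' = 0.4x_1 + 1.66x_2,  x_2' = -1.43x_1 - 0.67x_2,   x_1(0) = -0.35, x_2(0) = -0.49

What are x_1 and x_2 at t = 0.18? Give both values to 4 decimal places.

Heun on (x_1,x_2): k1 = f(t_n, state_n); k2 = f(t_n + h, state_n + h·k1); state_{n+1} = state_n + (h/2)·(k1 + k2).
0.000000: (-0.350000, -0.490000)
  k1 = (-0.953400, 0.828800)
  predictor → (-0.435806, -0.415408)
  k2 = (-0.863900, 0.901526)
  → (-0.431778, -0.412135)
0.090000: (-0.431778, -0.412135)
  k1 = (-0.856856, 0.893574)
  predictor → (-0.508896, -0.331714)
  k2 = (-0.754203, 0.949969)
  → (-0.504276, -0.329176)
(x_1(0.18), x_2(0.18)) ≈ (-0.5043, -0.3292)

-0.5043, -0.3292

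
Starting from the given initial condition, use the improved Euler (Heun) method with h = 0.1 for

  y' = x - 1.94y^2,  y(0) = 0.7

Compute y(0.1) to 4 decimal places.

Heun: k1 = f(x_n, y_n); k2 = f(x_n + h, y_n + h·k1); y_{n+1} = y_n + (h/2)·(k1 + k2).
x=0.000000, y=0.700000:
  k1 = f(0.000000, 0.700000) = -0.950600
  k2 = f(0.100000, 0.604940) = -0.609948
  y ← 0.700000 + (0.1/2)·(-0.950600 + (-0.609948)) = 0.621973
y(0.1) ≈ 0.6220

0.6220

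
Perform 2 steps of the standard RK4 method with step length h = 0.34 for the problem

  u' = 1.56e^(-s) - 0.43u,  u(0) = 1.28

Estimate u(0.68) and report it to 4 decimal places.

1.6119

RK4: k1 = f(s_n, u_n); k2 = f(s_n + h/2, u_n + (h/2)·k1); k3 = f(s_n + h/2, u_n + (h/2)·k2); k4 = f(s_n + h, u_n + h·k3); u_{n+1} = u_n + (h/6)·(k1 + 2k2 + 2k3 + k4).
s=0.000000, u=1.280000:
  k1 = f(0.000000, 1.280000) = 1.009600
  k2 = f(0.170000, 1.451632) = 0.691915
  k3 = f(0.170000, 1.397626) = 0.715138
  k4 = f(0.340000, 1.523147) = 0.455409
  u ← 1.280000 + (0.34/6)·(k1 + 2k2 + 2k3 + k4) = 1.522483
s=0.340000, u=1.522483:
  k1 = f(0.340000, 1.522483) = 0.455694
  k2 = f(0.510000, 1.599951) = 0.248794
  k3 = f(0.510000, 1.564778) = 0.263918
  k4 = f(0.680000, 1.612215) = 0.097070
  u ← 1.522483 + (0.34/6)·(k1 + 2k2 + 2k3 + k4) = 1.611914
u(0.68) ≈ 1.6119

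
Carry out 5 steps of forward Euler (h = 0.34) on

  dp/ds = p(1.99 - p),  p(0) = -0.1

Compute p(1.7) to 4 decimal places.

Euler: p_{n+1} = p_n + h·f(s_n, p_n).
s=0.000000, p=-0.100000: f=-0.209000 → p ← -0.100000 + 0.34·(-0.209000) = -0.171060
s=0.340000, p=-0.171060: f=-0.369671 → p ← -0.171060 + 0.34·(-0.369671) = -0.296748
s=0.680000, p=-0.296748: f=-0.678588 → p ← -0.296748 + 0.34·(-0.678588) = -0.527468
s=1.020000, p=-0.527468: f=-1.327884 → p ← -0.527468 + 0.34·(-1.327884) = -0.978949
s=1.360000, p=-0.978949: f=-2.906448 → p ← -0.978949 + 0.34·(-2.906448) = -1.967141
p(1.7) ≈ -1.9671

-1.9671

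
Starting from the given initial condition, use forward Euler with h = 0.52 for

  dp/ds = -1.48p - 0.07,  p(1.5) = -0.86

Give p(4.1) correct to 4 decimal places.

-0.0478

Euler: p_{n+1} = p_n + h·f(s_n, p_n).
s=1.500000, p=-0.860000: f=1.202800 → p ← -0.860000 + 0.52·1.202800 = -0.234544
s=2.020000, p=-0.234544: f=0.277125 → p ← -0.234544 + 0.52·0.277125 = -0.090439
s=2.540000, p=-0.090439: f=0.063850 → p ← -0.090439 + 0.52·0.063850 = -0.057237
s=3.060000, p=-0.057237: f=0.014711 → p ← -0.057237 + 0.52·0.014711 = -0.049587
s=3.580000, p=-0.049587: f=0.003389 → p ← -0.049587 + 0.52·0.003389 = -0.047825
p(4.1) ≈ -0.0478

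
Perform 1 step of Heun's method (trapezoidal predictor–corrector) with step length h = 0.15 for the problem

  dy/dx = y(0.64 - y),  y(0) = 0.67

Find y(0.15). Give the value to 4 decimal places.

Heun: k1 = f(x_n, y_n); k2 = f(x_n + h, y_n + h·k1); y_{n+1} = y_n + (h/2)·(k1 + k2).
x=0.000000, y=0.670000:
  k1 = f(0.000000, 0.670000) = -0.020100
  k2 = f(0.150000, 0.666985) = -0.017999
  y ← 0.670000 + (0.15/2)·(-0.020100 + (-0.017999)) = 0.667143
y(0.15) ≈ 0.6671

0.6671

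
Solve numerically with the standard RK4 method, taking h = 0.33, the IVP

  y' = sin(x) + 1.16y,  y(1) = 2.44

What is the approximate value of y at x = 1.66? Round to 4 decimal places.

6.1815

RK4: k1 = f(x_n, y_n); k2 = f(x_n + h/2, y_n + (h/2)·k1); k3 = f(x_n + h/2, y_n + (h/2)·k2); k4 = f(x_n + h, y_n + h·k3); y_{n+1} = y_n + (h/6)·(k1 + 2k2 + 2k3 + k4).
x=1.000000, y=2.440000:
  k1 = f(1.000000, 2.440000) = 3.671871
  k2 = f(1.165000, 3.045859) = 4.451984
  k3 = f(1.165000, 3.174577) = 4.601298
  k4 = f(1.330000, 3.958428) = 5.562925
  y ← 2.440000 + (0.33/6)·(k1 + 2k2 + 2k3 + k4) = 3.943775
x=1.330000, y=3.943775:
  k1 = f(1.330000, 3.943775) = 5.545927
  k2 = f(1.495000, 4.858853) = 6.633398
  k3 = f(1.495000, 5.038286) = 6.841540
  k4 = f(1.660000, 6.201483) = 8.189744
  y ← 3.943775 + (0.33/6)·(k1 + 2k2 + 2k3 + k4) = 6.181480
y(1.66) ≈ 6.1815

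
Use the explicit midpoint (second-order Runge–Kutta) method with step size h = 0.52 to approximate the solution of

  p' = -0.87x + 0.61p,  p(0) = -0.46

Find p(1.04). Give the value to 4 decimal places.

Midpoint: k1 = f(x_n, p_n); k2 = f(x_n + h/2, p_n + (h/2)·k1); p_{n+1} = p_n + h·k2.
x=0.000000, p=-0.460000:
  k1 = f(0.000000, -0.460000) = -0.280600
  k2 = f(0.260000, -0.532956) = -0.551303
  p ← -0.460000 + 0.52·(-0.551303) = -0.746678
x=0.520000, p=-0.746678:
  k1 = f(0.520000, -0.746678) = -0.907873
  k2 = f(0.780000, -0.982725) = -1.278062
  p ← -0.746678 + 0.52·(-1.278062) = -1.411270
p(1.04) ≈ -1.4113

-1.4113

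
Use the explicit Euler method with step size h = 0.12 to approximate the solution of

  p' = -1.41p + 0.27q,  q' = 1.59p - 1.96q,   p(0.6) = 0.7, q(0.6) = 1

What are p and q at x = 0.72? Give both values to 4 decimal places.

Euler on (p,q): p_{n+1} = p_n + h·p', q_{n+1} = q_n + h·q'.
0.600000: (0.700000, 1.000000); f=(-0.717000, -0.847000) → (0.613960, 0.898360)
(p(0.72), q(0.72)) ≈ (0.6140, 0.8984)

0.6140, 0.8984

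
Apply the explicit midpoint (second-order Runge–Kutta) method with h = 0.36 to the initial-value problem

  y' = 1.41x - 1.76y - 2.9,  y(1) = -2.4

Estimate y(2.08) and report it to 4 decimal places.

-0.6369

Midpoint: k1 = f(x_n, y_n); k2 = f(x_n + h/2, y_n + (h/2)·k1); y_{n+1} = y_n + h·k2.
x=1.000000, y=-2.400000:
  k1 = f(1.000000, -2.400000) = 2.734000
  k2 = f(1.180000, -1.907880) = 2.121669
  y ← -2.400000 + 0.36·2.121669 = -1.636199
x=1.360000, y=-1.636199:
  k1 = f(1.360000, -1.636199) = 1.897311
  k2 = f(1.540000, -1.294683) = 1.550043
  y ← -1.636199 + 0.36·1.550043 = -1.078184
x=1.720000, y=-1.078184:
  k1 = f(1.720000, -1.078184) = 1.422804
  k2 = f(1.900000, -0.822079) = 1.225859
  y ← -1.078184 + 0.36·1.225859 = -0.636874
y(2.08) ≈ -0.6369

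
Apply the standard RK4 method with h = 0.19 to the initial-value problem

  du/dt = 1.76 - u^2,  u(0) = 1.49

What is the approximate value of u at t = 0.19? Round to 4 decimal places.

1.4230

RK4: k1 = f(t_n, u_n); k2 = f(t_n + h/2, u_n + (h/2)·k1); k3 = f(t_n + h/2, u_n + (h/2)·k2); k4 = f(t_n + h, u_n + h·k3); u_{n+1} = u_n + (h/6)·(k1 + 2k2 + 2k3 + k4).
t=0.000000, u=1.490000:
  k1 = f(0.000000, 1.490000) = -0.460100
  k2 = f(0.095000, 1.446290) = -0.331756
  k3 = f(0.095000, 1.458483) = -0.367173
  k4 = f(0.190000, 1.420237) = -0.257073
  u ← 1.490000 + (0.19/6)·(k1 + 2k2 + 2k3 + k4) = 1.423024
u(0.19) ≈ 1.4230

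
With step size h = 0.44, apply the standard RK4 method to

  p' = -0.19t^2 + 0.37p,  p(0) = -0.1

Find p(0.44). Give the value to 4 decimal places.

RK4: k1 = f(t_n, p_n); k2 = f(t_n + h/2, p_n + (h/2)·k1); k3 = f(t_n + h/2, p_n + (h/2)·k2); k4 = f(t_n + h, p_n + h·k3); p_{n+1} = p_n + (h/6)·(k1 + 2k2 + 2k3 + k4).
t=0.000000, p=-0.100000:
  k1 = f(0.000000, -0.100000) = -0.037000
  k2 = f(0.220000, -0.108140) = -0.049208
  k3 = f(0.220000, -0.110826) = -0.050202
  k4 = f(0.440000, -0.122089) = -0.081957
  p ← -0.100000 + (0.44/6)·(k1 + 2k2 + 2k3 + k4) = -0.123304
p(0.44) ≈ -0.1233

-0.1233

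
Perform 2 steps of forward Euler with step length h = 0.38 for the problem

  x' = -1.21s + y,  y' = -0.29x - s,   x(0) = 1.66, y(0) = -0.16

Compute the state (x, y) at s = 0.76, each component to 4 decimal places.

1.2942, -0.6636

Euler on (x,y): x_{n+1} = x_n + h·x', y_{n+1} = y_n + h·y'.
0.000000: (1.660000, -0.160000); f=(-0.160000, -0.481400) → (1.599200, -0.342932)
0.380000: (1.599200, -0.342932); f=(-0.802732, -0.843768) → (1.294162, -0.663564)
(x(0.76), y(0.76)) ≈ (1.2942, -0.6636)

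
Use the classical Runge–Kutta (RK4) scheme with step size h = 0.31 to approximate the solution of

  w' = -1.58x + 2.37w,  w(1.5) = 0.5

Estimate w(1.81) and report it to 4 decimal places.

-0.1393

RK4: k1 = f(x_n, w_n); k2 = f(x_n + h/2, w_n + (h/2)·k1); k3 = f(x_n + h/2, w_n + (h/2)·k2); k4 = f(x_n + h, w_n + h·k3); w_{n+1} = w_n + (h/6)·(k1 + 2k2 + 2k3 + k4).
x=1.500000, w=0.500000:
  k1 = f(1.500000, 0.500000) = -1.185000
  k2 = f(1.655000, 0.316325) = -1.865210
  k3 = f(1.655000, 0.210892) = -2.115085
  k4 = f(1.810000, -0.155676) = -3.228753
  w ← 0.500000 + (0.31/6)·(k1 + 2k2 + 2k3 + k4) = -0.139341
w(1.81) ≈ -0.1393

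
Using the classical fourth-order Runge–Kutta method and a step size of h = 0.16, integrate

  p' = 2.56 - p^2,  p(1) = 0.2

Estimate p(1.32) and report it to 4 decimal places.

RK4: k1 = f(x_n, p_n); k2 = f(x_n + h/2, p_n + (h/2)·k1); k3 = f(x_n + h/2, p_n + (h/2)·k2); k4 = f(x_n + h, p_n + h·k3); p_{n+1} = p_n + (h/6)·(k1 + 2k2 + 2k3 + k4).
x=1.000000, p=0.200000:
  k1 = f(1.000000, 0.200000) = 2.520000
  k2 = f(1.080000, 0.401600) = 2.398717
  k3 = f(1.080000, 0.391897) = 2.406416
  k4 = f(1.160000, 0.585027) = 2.217744
  p ← 0.200000 + (0.16/6)·(k1 + 2k2 + 2k3 + k4) = 0.582614
x=1.160000, p=0.582614:
  k1 = f(1.160000, 0.582614) = 2.220561
  k2 = f(1.240000, 0.760259) = 1.982007
  k3 = f(1.240000, 0.741174) = 2.010661
  k4 = f(1.320000, 0.904319) = 1.742206
  p ← 0.582614 + (0.16/6)·(k1 + 2k2 + 2k3 + k4) = 0.901230
p(1.32) ≈ 0.9012

0.9012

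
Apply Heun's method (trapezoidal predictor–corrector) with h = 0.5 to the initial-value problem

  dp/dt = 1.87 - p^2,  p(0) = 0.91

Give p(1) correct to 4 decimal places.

1.2349

Heun: k1 = f(t_n, p_n); k2 = f(t_n + h, p_n + h·k1); p_{n+1} = p_n + (h/2)·(k1 + k2).
t=0.000000, p=0.910000:
  k1 = f(0.000000, 0.910000) = 1.041900
  k2 = f(0.500000, 1.430950) = -0.177618
  p ← 0.910000 + (0.5/2)·(1.041900 + (-0.177618)) = 1.126071
t=0.500000, p=1.126071:
  k1 = f(0.500000, 1.126071) = 0.601965
  k2 = f(1.000000, 1.427053) = -0.166481
  p ← 1.126071 + (0.5/2)·(0.601965 + (-0.166481)) = 1.234942
p(1) ≈ 1.2349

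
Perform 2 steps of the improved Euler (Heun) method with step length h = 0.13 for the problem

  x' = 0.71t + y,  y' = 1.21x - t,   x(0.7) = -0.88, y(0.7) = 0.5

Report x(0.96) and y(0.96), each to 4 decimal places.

-0.6561, 0.0453

Heun on (x,y): k1 = f(t_n, state_n); k2 = f(t_n + h, state_n + h·k1); state_{n+1} = state_n + (h/2)·(k1 + k2).
0.700000: (-0.880000, 0.500000)
  k1 = (0.997000, -1.764800)
  predictor → (-0.750390, 0.270576)
  k2 = (0.859876, -1.737972)
  → (-0.759303, 0.272320)
0.830000: (-0.759303, 0.272320)
  k1 = (0.861620, -1.748757)
  predictor → (-0.647292, 0.044981)
  k2 = (0.726581, -1.743224)
  → (-0.656070, 0.045341)
(x(0.96), y(0.96)) ≈ (-0.6561, 0.0453)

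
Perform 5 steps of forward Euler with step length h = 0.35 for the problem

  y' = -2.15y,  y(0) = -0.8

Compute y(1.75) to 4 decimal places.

Euler: y_{n+1} = y_n + h·f(s_n, y_n).
s=0.000000, y=-0.800000: f=1.720000 → y ← -0.800000 + 0.35·1.720000 = -0.198000
s=0.350000, y=-0.198000: f=0.425700 → y ← -0.198000 + 0.35·0.425700 = -0.049005
s=0.700000, y=-0.049005: f=0.105361 → y ← -0.049005 + 0.35·0.105361 = -0.012129
s=1.050000, y=-0.012129: f=0.026077 → y ← -0.012129 + 0.35·0.026077 = -0.003002
s=1.400000, y=-0.003002: f=0.006454 → y ← -0.003002 + 0.35·0.006454 = -0.000743
y(1.75) ≈ -0.0007

-0.0007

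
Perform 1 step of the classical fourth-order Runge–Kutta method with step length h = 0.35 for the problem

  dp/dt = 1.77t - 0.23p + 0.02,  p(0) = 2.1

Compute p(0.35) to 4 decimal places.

2.0499

RK4: k1 = f(t_n, p_n); k2 = f(t_n + h/2, p_n + (h/2)·k1); k3 = f(t_n + h/2, p_n + (h/2)·k2); k4 = f(t_n + h, p_n + h·k3); p_{n+1} = p_n + (h/6)·(k1 + 2k2 + 2k3 + k4).
t=0.000000, p=2.100000:
  k1 = f(0.000000, 2.100000) = -0.463000
  k2 = f(0.175000, 2.018975) = -0.134614
  k3 = f(0.175000, 2.076443) = -0.147832
  k4 = f(0.350000, 2.048259) = 0.168400
  p ← 2.100000 + (0.35/6)·(k1 + 2k2 + 2k3 + k4) = 2.049863
p(0.35) ≈ 2.0499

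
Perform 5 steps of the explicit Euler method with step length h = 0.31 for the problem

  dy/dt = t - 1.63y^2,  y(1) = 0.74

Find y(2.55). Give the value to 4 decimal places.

Euler: y_{n+1} = y_n + h·f(t_n, y_n).
t=1.000000, y=0.740000: f=0.107412 → y ← 0.740000 + 0.31·0.107412 = 0.773298
t=1.310000, y=0.773298: f=0.335277 → y ← 0.773298 + 0.31·0.335277 = 0.877234
t=1.620000, y=0.877234: f=0.365652 → y ← 0.877234 + 0.31·0.365652 = 0.990586
t=1.930000, y=0.990586: f=0.330546 → y ← 0.990586 + 0.31·0.330546 = 1.093055
t=2.240000, y=1.093055: f=0.292526 → y ← 1.093055 + 0.31·0.292526 = 1.183738
y(2.55) ≈ 1.1837

1.1837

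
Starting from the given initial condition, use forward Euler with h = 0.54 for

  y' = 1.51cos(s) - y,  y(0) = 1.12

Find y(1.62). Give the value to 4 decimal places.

Euler: y_{n+1} = y_n + h·f(s_n, y_n).
s=0.000000, y=1.120000: f=0.390000 → y ← 1.120000 + 0.54·0.390000 = 1.330600
s=0.540000, y=1.330600: f=-0.035460 → y ← 1.330600 + 0.54·(-0.035460) = 1.311452
s=1.080000, y=1.311452: f=-0.599746 → y ← 1.311452 + 0.54·(-0.599746) = 0.987589
y(1.62) ≈ 0.9876

0.9876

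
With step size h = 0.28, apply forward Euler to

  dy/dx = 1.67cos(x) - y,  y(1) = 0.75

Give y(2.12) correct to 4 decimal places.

Euler: y_{n+1} = y_n + h·f(x_n, y_n).
x=1.000000, y=0.750000: f=0.152305 → y ← 0.750000 + 0.28·0.152305 = 0.792645
x=1.280000, y=0.792645: f=-0.313831 → y ← 0.792645 + 0.28·(-0.313831) = 0.704773
x=1.560000, y=0.704773: f=-0.686743 → y ← 0.704773 + 0.28·(-0.686743) = 0.512485
x=1.840000, y=0.512485: f=-0.956644 → y ← 0.512485 + 0.28·(-0.956644) = 0.244624
y(2.12) ≈ 0.2446

0.2446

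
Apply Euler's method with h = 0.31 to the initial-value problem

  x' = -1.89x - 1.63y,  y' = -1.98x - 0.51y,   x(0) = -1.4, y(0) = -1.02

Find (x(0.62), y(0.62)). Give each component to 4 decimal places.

-0.0269, 0.0400

Euler on (x,y): x_{n+1} = x_n + h·x', y_{n+1} = y_n + h·y'.
0.000000: (-1.400000, -1.020000); f=(4.308600, 3.292200) → (-0.064334, 0.000582)
0.310000: (-0.064334, 0.000582); f=(0.120643, 0.127084) → (-0.026935, 0.039978)
(x(0.62), y(0.62)) ≈ (-0.0269, 0.0400)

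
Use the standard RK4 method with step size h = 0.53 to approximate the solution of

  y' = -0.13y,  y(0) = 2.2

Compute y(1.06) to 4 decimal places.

1.9168

RK4: k1 = f(x_n, y_n); k2 = f(x_n + h/2, y_n + (h/2)·k1); k3 = f(x_n + h/2, y_n + (h/2)·k2); k4 = f(x_n + h, y_n + h·k3); y_{n+1} = y_n + (h/6)·(k1 + 2k2 + 2k3 + k4).
x=0.000000, y=2.200000:
  k1 = f(0.000000, 2.200000) = -0.286000
  k2 = f(0.265000, 2.124210) = -0.276147
  k3 = f(0.265000, 2.126821) = -0.276487
  k4 = f(0.530000, 2.053462) = -0.266950
  y ← 2.200000 + (0.53/6)·(k1 + 2k2 + 2k3 + k4) = 2.053524
x=0.530000, y=2.053524:
  k1 = f(0.530000, 2.053524) = -0.266958
  k2 = f(0.795000, 1.982780) = -0.257761
  k3 = f(0.795000, 1.985217) = -0.258078
  k4 = f(1.060000, 1.916743) = -0.249177
  y ← 2.053524 + (0.53/6)·(k1 + 2k2 + 2k3 + k4) = 1.916800
y(1.06) ≈ 1.9168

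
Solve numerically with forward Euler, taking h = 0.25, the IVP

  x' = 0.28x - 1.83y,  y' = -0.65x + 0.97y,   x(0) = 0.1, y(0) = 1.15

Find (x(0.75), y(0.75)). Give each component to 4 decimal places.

-2.0055, 2.4433

Euler on (x,y): x_{n+1} = x_n + h·x', y_{n+1} = y_n + h·y'.
0.000000: (0.100000, 1.150000); f=(-2.076500, 1.050500) → (-0.419125, 1.412625)
0.250000: (-0.419125, 1.412625); f=(-2.702459, 1.642677) → (-1.094740, 1.823294)
0.500000: (-1.094740, 1.823294); f=(-3.643156, 2.480176) → (-2.005529, 2.443338)
(x(0.75), y(0.75)) ≈ (-2.0055, 2.4433)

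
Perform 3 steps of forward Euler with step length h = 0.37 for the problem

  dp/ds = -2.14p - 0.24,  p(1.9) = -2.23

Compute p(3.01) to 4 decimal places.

-0.1313

Euler: p_{n+1} = p_n + h·f(s_n, p_n).
s=1.900000, p=-2.230000: f=4.532200 → p ← -2.230000 + 0.37·4.532200 = -0.553086
s=2.270000, p=-0.553086: f=0.943604 → p ← -0.553086 + 0.37·0.943604 = -0.203953
s=2.640000, p=-0.203953: f=0.196458 → p ← -0.203953 + 0.37·0.196458 = -0.131263
p(3.01) ≈ -0.1313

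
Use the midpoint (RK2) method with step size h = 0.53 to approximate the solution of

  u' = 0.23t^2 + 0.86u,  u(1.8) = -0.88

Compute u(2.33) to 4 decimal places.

-0.7627

Midpoint: k1 = f(t_n, u_n); k2 = f(t_n + h/2, u_n + (h/2)·k1); u_{n+1} = u_n + h·k2.
t=1.800000, u=-0.880000:
  k1 = f(1.800000, -0.880000) = -0.011600
  k2 = f(2.065000, -0.883074) = 0.221328
  u ← -0.880000 + 0.53·0.221328 = -0.762696
u(2.33) ≈ -0.7627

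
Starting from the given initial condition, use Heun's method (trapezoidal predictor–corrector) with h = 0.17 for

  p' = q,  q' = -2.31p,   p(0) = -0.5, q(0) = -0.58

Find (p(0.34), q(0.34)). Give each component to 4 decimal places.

-0.6244, -0.1236

Heun on (p,q): k1 = f(s_n, state_n); k2 = f(s_n + h, state_n + h·k1); state_{n+1} = state_n + (h/2)·(k1 + k2).
0.000000: (-0.500000, -0.580000)
  k1 = (-0.580000, 1.155000)
  predictor → (-0.598600, -0.383650)
  k2 = (-0.383650, 1.382766)
  → (-0.581910, -0.364290)
0.170000: (-0.581910, -0.364290)
  k1 = (-0.364290, 1.344213)
  predictor → (-0.643840, -0.135774)
  k2 = (-0.135774, 1.487269)
  → (-0.624416, -0.123614)
(p(0.34), q(0.34)) ≈ (-0.6244, -0.1236)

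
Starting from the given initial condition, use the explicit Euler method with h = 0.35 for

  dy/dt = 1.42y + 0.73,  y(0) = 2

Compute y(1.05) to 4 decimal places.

7.9201

Euler: y_{n+1} = y_n + h·f(t_n, y_n).
t=0.000000, y=2.000000: f=3.570000 → y ← 2.000000 + 0.35·3.570000 = 3.249500
t=0.350000, y=3.249500: f=5.344290 → y ← 3.249500 + 0.35·5.344290 = 5.120001
t=0.700000, y=5.120001: f=8.000402 → y ← 5.120001 + 0.35·8.000402 = 7.920142
y(1.05) ≈ 7.9201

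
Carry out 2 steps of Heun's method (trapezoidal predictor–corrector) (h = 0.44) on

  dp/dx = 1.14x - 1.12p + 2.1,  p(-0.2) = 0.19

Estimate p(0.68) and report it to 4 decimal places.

Heun: k1 = f(x_n, p_n); k2 = f(x_n + h, p_n + h·k1); p_{n+1} = p_n + (h/2)·(k1 + k2).
x=-0.200000, p=0.190000:
  k1 = f(-0.200000, 0.190000) = 1.659200
  k2 = f(0.240000, 0.920048) = 1.343146
  p ← 0.190000 + (0.44/2)·(1.659200 + 1.343146) = 0.850516
x=0.240000, p=0.850516:
  k1 = f(0.240000, 0.850516) = 1.421022
  k2 = f(0.680000, 1.475766) = 1.222342
  p ← 0.850516 + (0.44/2)·(1.421022 + 1.222342) = 1.432056
p(0.68) ≈ 1.4321

1.4321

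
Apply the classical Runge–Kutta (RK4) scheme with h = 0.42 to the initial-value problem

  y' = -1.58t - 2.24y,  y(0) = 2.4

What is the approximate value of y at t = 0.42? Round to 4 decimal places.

0.8435

RK4: k1 = f(t_n, y_n); k2 = f(t_n + h/2, y_n + (h/2)·k1); k3 = f(t_n + h/2, y_n + (h/2)·k2); k4 = f(t_n + h, y_n + h·k3); y_{n+1} = y_n + (h/6)·(k1 + 2k2 + 2k3 + k4).
t=0.000000, y=2.400000:
  k1 = f(0.000000, 2.400000) = -5.376000
  k2 = f(0.210000, 1.271040) = -3.178930
  k3 = f(0.210000, 1.732425) = -4.212432
  k4 = f(0.420000, 0.630779) = -2.076544
  y ← 2.400000 + (0.42/6)·(k1 + 2k2 + 2k3 + k4) = 0.843531
y(0.42) ≈ 0.8435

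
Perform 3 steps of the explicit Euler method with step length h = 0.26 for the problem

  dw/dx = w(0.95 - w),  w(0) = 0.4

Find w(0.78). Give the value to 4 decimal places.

Euler: w_{n+1} = w_n + h·f(x_n, w_n).
x=0.000000, w=0.400000: f=0.220000 → w ← 0.400000 + 0.26·0.220000 = 0.457200
x=0.260000, w=0.457200: f=0.225308 → w ← 0.457200 + 0.26·0.225308 = 0.515780
x=0.520000, w=0.515780: f=0.223962 → w ← 0.515780 + 0.26·0.223962 = 0.574010
w(0.78) ≈ 0.5740

0.5740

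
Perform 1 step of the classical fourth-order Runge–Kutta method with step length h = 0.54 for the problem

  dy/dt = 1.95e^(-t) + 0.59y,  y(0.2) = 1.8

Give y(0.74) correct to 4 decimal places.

RK4: k1 = f(t_n, y_n); k2 = f(t_n + h/2, y_n + (h/2)·k1); k3 = f(t_n + h/2, y_n + (h/2)·k2); k4 = f(t_n + h, y_n + h·k3); y_{n+1} = y_n + (h/6)·(k1 + 2k2 + 2k3 + k4).
t=0.200000, y=1.800000:
  k1 = f(0.200000, 1.800000) = 2.658525
  k2 = f(0.470000, 2.517802) = 2.704257
  k3 = f(0.470000, 2.530150) = 2.711543
  k4 = f(0.740000, 3.264233) = 2.856270
  y ← 1.800000 + (0.54/6)·(k1 + 2k2 + 2k3 + k4) = 3.271176
y(0.74) ≈ 3.2712

3.2712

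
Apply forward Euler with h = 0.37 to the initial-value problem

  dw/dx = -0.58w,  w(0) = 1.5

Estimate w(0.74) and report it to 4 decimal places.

Euler: w_{n+1} = w_n + h·f(x_n, w_n).
x=0.000000, w=1.500000: f=-0.870000 → w ← 1.500000 + 0.37·(-0.870000) = 1.178100
x=0.370000, w=1.178100: f=-0.683298 → w ← 1.178100 + 0.37·(-0.683298) = 0.925280
w(0.74) ≈ 0.9253

0.9253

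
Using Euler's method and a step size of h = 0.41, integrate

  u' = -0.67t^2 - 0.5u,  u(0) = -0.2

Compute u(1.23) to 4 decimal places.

Euler: u_{n+1} = u_n + h·f(t_n, u_n).
t=0.000000, u=-0.200000: f=0.100000 → u ← -0.200000 + 0.41·0.100000 = -0.159000
t=0.410000, u=-0.159000: f=-0.033127 → u ← -0.159000 + 0.41·(-0.033127) = -0.172582
t=0.820000, u=-0.172582: f=-0.364217 → u ← -0.172582 + 0.41·(-0.364217) = -0.321911
u(1.23) ≈ -0.3219

-0.3219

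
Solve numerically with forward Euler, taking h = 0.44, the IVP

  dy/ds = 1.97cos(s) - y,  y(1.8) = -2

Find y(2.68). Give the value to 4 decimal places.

Euler: y_{n+1} = y_n + h·f(s_n, y_n).
s=1.800000, y=-2.000000: f=1.552412 → y ← -2.000000 + 0.44·1.552412 = -1.316939
s=2.240000, y=-1.316939: f=0.094826 → y ← -1.316939 + 0.44·0.094826 = -1.275215
y(2.68) ≈ -1.2752

-1.2752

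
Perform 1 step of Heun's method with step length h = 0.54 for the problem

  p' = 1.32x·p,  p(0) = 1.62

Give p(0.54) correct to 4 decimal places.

Heun: k1 = f(x_n, p_n); k2 = f(x_n + h, p_n + h·k1); p_{n+1} = p_n + (h/2)·(k1 + k2).
x=0.000000, p=1.620000:
  k1 = f(0.000000, 1.620000) = 0.000000
  k2 = f(0.540000, 1.620000) = 1.154736
  p ← 1.620000 + (0.54/2)·(0.000000 + 1.154736) = 1.931779
p(0.54) ≈ 1.9318

1.9318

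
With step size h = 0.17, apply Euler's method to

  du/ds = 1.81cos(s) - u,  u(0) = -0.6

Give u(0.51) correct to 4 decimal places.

Euler: u_{n+1} = u_n + h·f(s_n, u_n).
s=0.000000, u=-0.600000: f=2.410000 → u ← -0.600000 + 0.17·2.410000 = -0.190300
s=0.170000, u=-0.190300: f=1.974208 → u ← -0.190300 + 0.17·1.974208 = 0.145315
s=0.340000, u=0.145315: f=1.561071 → u ← 0.145315 + 0.17·1.561071 = 0.410697
u(0.51) ≈ 0.4107

0.4107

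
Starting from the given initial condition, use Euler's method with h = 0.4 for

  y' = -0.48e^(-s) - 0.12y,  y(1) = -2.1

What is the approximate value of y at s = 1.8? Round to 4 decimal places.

-2.0178

Euler: y_{n+1} = y_n + h·f(s_n, y_n).
s=1.000000, y=-2.100000: f=0.075418 → y ← -2.100000 + 0.4·0.075418 = -2.069833
s=1.400000, y=-2.069833: f=0.130013 → y ← -2.069833 + 0.4·0.130013 = -2.017827
y(1.8) ≈ -2.0178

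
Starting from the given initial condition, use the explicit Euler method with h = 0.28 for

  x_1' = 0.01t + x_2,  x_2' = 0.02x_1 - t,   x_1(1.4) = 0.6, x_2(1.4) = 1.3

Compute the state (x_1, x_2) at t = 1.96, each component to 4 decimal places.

1.2278, 0.4464

Euler on (x_1,x_2): x_1_{n+1} = x_1_n + h·x_1', x_2_{n+1} = x_2_n + h·x_2'.
1.400000: (0.600000, 1.300000); f=(1.314000, -1.388000) → (0.967920, 0.911360)
1.680000: (0.967920, 0.911360); f=(0.928160, -1.660642) → (1.227805, 0.446380)
(x_1(1.96), x_2(1.96)) ≈ (1.2278, 0.4464)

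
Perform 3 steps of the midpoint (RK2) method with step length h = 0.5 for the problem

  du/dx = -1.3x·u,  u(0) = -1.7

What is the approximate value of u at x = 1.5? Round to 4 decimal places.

Midpoint: k1 = f(x_n, u_n); k2 = f(x_n + h/2, u_n + (h/2)·k1); u_{n+1} = u_n + h·k2.
x=0.000000, u=-1.700000:
  k1 = f(0.000000, -1.700000) = 0.000000
  k2 = f(0.250000, -1.700000) = 0.552500
  u ← -1.700000 + 0.5·0.552500 = -1.423750
x=0.500000, u=-1.423750:
  k1 = f(0.500000, -1.423750) = 0.925438
  k2 = f(0.750000, -1.192391) = 1.162581
  u ← -1.423750 + 0.5·1.162581 = -0.842460
x=1.000000, u=-0.842460:
  k1 = f(1.000000, -0.842460) = 1.095197
  k2 = f(1.250000, -0.568660) = 0.924073
  u ← -0.842460 + 0.5·0.924073 = -0.380423
u(1.5) ≈ -0.3804

-0.3804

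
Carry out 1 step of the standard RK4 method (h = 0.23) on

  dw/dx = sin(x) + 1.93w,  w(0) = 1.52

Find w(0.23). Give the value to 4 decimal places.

RK4: k1 = f(x_n, w_n); k2 = f(x_n + h/2, w_n + (h/2)·k1); k3 = f(x_n + h/2, w_n + (h/2)·k2); k4 = f(x_n + h, w_n + h·k3); w_{n+1} = w_n + (h/6)·(k1 + 2k2 + 2k3 + k4).
x=0.000000, w=1.520000:
  k1 = f(0.000000, 1.520000) = 2.933600
  k2 = f(0.115000, 1.857364) = 3.699459
  k3 = f(0.115000, 1.945438) = 3.869442
  k4 = f(0.230000, 2.409972) = 4.879223
  w ← 1.520000 + (0.23/6)·(k1 + 2k2 + 2k3 + k4) = 2.399774
w(0.23) ≈ 2.3998

2.3998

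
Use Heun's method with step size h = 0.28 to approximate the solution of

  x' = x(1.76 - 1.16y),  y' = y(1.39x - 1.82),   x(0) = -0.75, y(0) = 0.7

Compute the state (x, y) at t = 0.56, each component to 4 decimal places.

-1.6154, 0.1781

Heun on (x,y): k1 = f(t_n, state_n); k2 = f(t_n + h, state_n + h·k1); state_{n+1} = state_n + (h/2)·(k1 + k2).
0.000000: (-0.750000, 0.700000)
  k1 = (-0.711000, -2.003750)
  predictor → (-0.949080, 0.138950)
  k2 = (-1.517406, -0.436195)
  → (-1.061977, 0.358408)
0.280000: (-1.061977, 0.358408)
  k1 = (-1.427559, -1.181365)
  predictor → (-1.461693, 0.027626)
  k2 = (-2.525740, -0.106407)
  → (-1.615439, 0.178120)
(x(0.56), y(0.56)) ≈ (-1.6154, 0.1781)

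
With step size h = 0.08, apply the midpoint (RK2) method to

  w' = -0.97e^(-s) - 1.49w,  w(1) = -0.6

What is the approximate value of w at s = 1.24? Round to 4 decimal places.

-0.4833

Midpoint: k1 = f(s_n, w_n); k2 = f(s_n + h/2, w_n + (h/2)·k1); w_{n+1} = w_n + h·k2.
s=1.000000, w=-0.600000:
  k1 = f(1.000000, -0.600000) = 0.537157
  k2 = f(1.040000, -0.578514) = 0.519134
  w ← -0.600000 + 0.08·0.519134 = -0.558469
s=1.080000, w=-0.558469:
  k1 = f(1.080000, -0.558469) = 0.502712
  k2 = f(1.120000, -0.538361) = 0.485666
  w ← -0.558469 + 0.08·0.485666 = -0.519616
s=1.160000, w=-0.519616:
  k1 = f(1.160000, -0.519616) = 0.470146
  k2 = f(1.200000, -0.500810) = 0.454049
  w ← -0.519616 + 0.08·0.454049 = -0.483292
w(1.24) ≈ -0.4833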